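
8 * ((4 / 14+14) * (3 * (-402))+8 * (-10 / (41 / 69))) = -39865920 / 287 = -138905.64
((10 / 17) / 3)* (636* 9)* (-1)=-19080 / 17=-1122.35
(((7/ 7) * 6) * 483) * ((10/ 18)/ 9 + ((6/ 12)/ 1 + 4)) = 118979/ 9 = 13219.89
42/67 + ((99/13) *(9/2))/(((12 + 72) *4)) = 142203/195104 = 0.73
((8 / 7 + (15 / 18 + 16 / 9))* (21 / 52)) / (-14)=-473 / 4368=-0.11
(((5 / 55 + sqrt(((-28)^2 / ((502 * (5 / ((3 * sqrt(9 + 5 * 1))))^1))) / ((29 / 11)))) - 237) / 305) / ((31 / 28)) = -72968 / 104005 + 392 * sqrt(1201035) * 2^(3 / 4) * 7^(1 / 4) / 344114725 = -0.70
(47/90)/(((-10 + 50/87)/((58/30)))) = -39527/369000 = -0.11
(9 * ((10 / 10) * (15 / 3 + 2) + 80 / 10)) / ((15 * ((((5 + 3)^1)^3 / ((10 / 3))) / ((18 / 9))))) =15 / 128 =0.12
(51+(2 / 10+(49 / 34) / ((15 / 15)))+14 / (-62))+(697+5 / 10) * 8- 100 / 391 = 682674067 / 121210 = 5632.16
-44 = -44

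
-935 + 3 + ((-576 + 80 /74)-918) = -89722 /37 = -2424.92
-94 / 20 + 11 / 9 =-313 / 90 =-3.48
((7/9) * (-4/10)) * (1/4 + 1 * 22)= -623/90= -6.92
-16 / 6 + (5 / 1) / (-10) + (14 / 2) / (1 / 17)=695 / 6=115.83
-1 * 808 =-808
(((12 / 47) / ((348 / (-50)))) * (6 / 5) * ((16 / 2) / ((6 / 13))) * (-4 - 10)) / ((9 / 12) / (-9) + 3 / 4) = 21840 / 1363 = 16.02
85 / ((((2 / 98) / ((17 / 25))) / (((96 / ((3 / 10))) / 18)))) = 453152 / 9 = 50350.22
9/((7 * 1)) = 9/7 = 1.29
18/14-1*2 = -5/7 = -0.71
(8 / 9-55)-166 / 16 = -4643 / 72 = -64.49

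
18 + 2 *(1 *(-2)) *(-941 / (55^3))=2998514 / 166375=18.02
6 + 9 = 15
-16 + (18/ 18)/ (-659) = -10545/ 659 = -16.00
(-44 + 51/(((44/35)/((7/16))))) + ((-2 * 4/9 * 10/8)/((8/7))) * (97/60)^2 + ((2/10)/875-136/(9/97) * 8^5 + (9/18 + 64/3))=-5991338688209363/124740000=-48030613.18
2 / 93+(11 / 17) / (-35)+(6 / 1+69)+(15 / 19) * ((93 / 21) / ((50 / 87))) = 81.09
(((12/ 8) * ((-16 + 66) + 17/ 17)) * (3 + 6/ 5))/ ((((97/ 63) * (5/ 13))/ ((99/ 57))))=86837751/ 92150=942.35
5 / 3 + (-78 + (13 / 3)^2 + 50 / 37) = -18716 / 333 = -56.20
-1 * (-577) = 577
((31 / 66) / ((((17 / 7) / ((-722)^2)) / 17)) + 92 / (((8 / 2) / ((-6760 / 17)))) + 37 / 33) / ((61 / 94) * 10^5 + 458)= 14983257323 / 574375362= 26.09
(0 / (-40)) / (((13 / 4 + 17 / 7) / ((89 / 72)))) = 0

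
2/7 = 0.29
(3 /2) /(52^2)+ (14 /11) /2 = 37889 /59488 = 0.64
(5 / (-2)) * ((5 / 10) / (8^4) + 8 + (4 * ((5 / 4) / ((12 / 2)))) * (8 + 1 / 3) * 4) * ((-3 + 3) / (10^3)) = 0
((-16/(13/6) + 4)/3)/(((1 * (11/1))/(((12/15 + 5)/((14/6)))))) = -116/455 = -0.25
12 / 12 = 1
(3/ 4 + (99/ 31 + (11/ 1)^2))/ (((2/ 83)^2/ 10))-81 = 533636297/ 248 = 2151759.26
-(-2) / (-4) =-1 / 2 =-0.50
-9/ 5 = -1.80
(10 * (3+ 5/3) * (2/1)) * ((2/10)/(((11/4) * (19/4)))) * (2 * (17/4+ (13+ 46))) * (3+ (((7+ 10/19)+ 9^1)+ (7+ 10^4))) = 1962953216/1083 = 1812514.51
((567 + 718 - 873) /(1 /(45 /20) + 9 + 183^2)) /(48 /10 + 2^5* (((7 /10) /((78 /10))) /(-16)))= 361530 /135819443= 0.00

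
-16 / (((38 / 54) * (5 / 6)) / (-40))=20736 / 19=1091.37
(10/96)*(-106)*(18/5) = -39.75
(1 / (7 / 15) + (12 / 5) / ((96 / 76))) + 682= 48023 / 70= 686.04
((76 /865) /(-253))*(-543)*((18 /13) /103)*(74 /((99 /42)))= 256521888 /3223368005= 0.08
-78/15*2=-10.40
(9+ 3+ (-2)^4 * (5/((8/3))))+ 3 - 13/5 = 212/5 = 42.40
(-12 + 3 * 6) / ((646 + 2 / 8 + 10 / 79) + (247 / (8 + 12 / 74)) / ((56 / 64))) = 2004072 / 227449231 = 0.01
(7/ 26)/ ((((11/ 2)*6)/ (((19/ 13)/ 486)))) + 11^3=7215143497/ 5420844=1331.00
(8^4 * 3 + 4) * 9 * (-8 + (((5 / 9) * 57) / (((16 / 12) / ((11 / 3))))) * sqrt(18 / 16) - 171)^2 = 143630351361 / 32 - 5173380135 * sqrt(2) / 2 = 830316304.92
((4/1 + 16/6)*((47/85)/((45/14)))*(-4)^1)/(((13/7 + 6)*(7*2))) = -5264/126225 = -0.04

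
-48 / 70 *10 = -48 / 7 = -6.86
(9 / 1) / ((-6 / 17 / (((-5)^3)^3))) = 99609375 / 2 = 49804687.50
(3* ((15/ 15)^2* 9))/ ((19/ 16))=432/ 19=22.74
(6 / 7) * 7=6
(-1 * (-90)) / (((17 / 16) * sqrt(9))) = 480 / 17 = 28.24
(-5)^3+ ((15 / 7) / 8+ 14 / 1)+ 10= -5641 / 56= -100.73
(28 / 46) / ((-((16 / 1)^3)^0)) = -14 / 23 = -0.61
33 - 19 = 14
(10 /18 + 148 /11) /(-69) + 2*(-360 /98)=-2527123 /334719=-7.55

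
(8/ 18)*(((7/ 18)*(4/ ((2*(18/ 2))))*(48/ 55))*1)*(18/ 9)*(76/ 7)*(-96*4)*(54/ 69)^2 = -4980736/ 29095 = -171.19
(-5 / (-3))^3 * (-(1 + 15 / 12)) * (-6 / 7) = 125 / 14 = 8.93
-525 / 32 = -16.41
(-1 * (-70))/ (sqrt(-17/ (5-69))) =135.82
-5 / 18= -0.28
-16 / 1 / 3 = -16 / 3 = -5.33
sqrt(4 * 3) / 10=sqrt(3) / 5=0.35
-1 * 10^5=-100000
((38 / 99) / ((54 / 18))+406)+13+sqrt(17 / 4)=sqrt(17) / 2+124481 / 297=421.19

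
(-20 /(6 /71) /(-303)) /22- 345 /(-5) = 690286 /9999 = 69.04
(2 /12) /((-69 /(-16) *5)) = 8 /1035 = 0.01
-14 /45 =-0.31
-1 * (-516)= 516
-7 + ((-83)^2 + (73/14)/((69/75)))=2217829/322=6887.67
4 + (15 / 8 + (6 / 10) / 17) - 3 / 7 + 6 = 54653 / 4760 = 11.48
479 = 479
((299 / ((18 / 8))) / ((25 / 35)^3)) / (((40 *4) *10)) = 102557 / 450000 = 0.23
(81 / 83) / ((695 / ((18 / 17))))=1458 / 980645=0.00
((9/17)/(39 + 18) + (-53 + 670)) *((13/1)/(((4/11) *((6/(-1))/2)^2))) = 14249521/5814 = 2450.90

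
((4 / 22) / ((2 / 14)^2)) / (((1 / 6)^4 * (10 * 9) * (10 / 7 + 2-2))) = 24696 / 275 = 89.80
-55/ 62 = -0.89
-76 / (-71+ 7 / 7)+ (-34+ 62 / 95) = -21454 / 665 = -32.26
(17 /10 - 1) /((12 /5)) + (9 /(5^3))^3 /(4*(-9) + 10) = 177725627 /609375000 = 0.29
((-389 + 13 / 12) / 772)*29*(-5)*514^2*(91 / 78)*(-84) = -2184489764975 / 1158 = -1886433303.09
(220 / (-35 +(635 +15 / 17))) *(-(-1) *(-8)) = -5984 / 2043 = -2.93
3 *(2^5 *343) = 32928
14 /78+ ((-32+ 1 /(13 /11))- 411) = -17237 /39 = -441.97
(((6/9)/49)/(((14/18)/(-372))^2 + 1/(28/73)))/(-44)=-1868184/15751619807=-0.00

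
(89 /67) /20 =89 /1340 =0.07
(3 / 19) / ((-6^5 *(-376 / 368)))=23 / 1157328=0.00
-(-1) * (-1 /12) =-0.08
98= 98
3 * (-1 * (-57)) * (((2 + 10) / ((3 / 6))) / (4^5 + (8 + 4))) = 1026 / 259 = 3.96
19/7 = 2.71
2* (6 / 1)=12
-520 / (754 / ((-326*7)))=45640 / 29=1573.79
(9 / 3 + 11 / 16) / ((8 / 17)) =1003 / 128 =7.84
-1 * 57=-57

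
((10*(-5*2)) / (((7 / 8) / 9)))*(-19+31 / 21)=883200 / 49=18024.49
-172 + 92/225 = -38608/225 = -171.59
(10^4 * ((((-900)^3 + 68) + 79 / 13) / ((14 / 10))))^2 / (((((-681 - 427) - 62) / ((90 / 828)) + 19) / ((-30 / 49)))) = 1347202661209483910535000000000 / 871997581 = 1544961466136778091056.42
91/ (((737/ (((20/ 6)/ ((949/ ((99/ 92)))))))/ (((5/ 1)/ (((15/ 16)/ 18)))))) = 5040/ 112493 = 0.04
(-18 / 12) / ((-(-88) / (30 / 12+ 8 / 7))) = -153 / 2464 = -0.06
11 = 11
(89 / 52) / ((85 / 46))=2047 / 2210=0.93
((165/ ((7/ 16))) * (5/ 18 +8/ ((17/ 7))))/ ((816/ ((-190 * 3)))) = -941.00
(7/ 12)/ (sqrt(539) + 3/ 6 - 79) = -0.01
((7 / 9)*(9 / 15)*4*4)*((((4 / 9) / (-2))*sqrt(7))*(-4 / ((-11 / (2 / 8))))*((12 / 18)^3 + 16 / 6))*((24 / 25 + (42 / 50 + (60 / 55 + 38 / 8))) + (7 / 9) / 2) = -14245504*sqrt(7) / 3969405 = -9.50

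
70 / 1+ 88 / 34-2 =1200 / 17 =70.59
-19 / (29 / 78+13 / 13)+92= 8362 / 107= 78.15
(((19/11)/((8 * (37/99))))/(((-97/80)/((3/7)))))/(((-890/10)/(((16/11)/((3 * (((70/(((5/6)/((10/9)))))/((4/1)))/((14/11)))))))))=0.00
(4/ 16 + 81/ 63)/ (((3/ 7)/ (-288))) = -1032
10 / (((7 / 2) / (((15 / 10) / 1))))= 4.29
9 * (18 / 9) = 18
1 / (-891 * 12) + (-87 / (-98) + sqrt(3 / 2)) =2.11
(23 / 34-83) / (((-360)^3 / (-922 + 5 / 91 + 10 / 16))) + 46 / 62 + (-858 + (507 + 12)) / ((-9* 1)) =152773174410839 / 3977745408000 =38.41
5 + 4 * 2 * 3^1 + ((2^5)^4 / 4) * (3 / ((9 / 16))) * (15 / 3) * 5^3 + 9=2621440114 / 3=873813371.33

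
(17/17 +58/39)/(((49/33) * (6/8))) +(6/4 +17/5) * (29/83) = 6257971/1586130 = 3.95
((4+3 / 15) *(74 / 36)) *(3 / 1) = 259 / 10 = 25.90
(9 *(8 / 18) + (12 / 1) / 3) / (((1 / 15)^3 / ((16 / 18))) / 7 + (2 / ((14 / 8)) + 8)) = 0.87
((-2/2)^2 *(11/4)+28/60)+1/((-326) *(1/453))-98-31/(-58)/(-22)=-75029486/779955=-96.20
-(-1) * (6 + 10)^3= 4096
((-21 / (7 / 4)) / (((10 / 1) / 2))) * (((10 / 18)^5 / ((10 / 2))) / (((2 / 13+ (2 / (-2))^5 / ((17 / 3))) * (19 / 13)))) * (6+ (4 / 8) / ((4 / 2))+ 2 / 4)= 71825 / 13851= 5.19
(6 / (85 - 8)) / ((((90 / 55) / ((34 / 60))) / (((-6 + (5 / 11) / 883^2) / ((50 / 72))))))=-1749621946 / 7504506625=-0.23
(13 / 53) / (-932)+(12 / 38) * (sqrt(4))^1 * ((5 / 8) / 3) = 123243 / 938524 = 0.13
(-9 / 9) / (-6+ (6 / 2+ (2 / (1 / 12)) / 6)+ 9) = -1 / 10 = -0.10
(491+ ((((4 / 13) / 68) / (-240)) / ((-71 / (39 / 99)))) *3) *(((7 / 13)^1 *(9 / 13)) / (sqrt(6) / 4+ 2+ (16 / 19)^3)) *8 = 5352700840076965368 / 8966168764499375 - 515243278630401727 *sqrt(6) / 8966168764499375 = 456.23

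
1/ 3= 0.33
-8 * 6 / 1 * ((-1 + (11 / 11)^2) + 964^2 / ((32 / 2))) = -2787888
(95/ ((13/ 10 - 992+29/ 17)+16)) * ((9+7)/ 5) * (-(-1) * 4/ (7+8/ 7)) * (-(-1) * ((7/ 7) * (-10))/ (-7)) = -0.22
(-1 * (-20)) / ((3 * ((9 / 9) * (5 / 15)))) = 20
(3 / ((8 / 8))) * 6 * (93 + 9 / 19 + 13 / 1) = 36414 / 19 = 1916.53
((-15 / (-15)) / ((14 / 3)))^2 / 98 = 9 / 19208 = 0.00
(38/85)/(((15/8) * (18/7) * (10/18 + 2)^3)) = 28728/5170975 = 0.01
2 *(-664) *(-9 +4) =6640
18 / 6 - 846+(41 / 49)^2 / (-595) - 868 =-1711.00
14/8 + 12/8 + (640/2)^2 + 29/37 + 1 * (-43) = 15149433/148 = 102361.03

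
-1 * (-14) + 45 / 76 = 1109 / 76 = 14.59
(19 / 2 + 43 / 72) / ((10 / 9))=727 / 80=9.09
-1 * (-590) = 590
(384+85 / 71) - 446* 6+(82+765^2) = 41394150 / 71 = 583016.20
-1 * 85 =-85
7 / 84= 1 / 12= 0.08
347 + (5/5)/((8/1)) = 2777/8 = 347.12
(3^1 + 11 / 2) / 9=17 / 18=0.94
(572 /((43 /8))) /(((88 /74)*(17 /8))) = 30784 /731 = 42.11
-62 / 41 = -1.51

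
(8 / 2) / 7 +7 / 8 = 81 / 56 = 1.45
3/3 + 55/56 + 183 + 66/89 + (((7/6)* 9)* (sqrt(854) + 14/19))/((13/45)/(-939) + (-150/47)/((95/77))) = 88907242203093/486541364456- 792408015* sqrt(854)/195241318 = 64.13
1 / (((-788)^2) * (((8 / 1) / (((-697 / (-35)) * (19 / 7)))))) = 13243 / 1217050240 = 0.00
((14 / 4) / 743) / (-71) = -7 / 105506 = -0.00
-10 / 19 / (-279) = 10 / 5301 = 0.00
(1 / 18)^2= 1 / 324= 0.00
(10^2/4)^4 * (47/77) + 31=18361762/77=238464.44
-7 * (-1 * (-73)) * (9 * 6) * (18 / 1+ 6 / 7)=-520344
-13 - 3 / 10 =-133 / 10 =-13.30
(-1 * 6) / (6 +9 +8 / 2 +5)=-1 / 4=-0.25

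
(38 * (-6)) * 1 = -228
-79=-79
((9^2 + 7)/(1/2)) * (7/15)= 1232/15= 82.13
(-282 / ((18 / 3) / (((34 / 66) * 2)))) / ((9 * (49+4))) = -1598 / 15741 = -0.10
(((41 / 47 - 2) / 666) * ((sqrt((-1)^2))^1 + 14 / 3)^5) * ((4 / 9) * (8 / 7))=-1204038736 / 239601159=-5.03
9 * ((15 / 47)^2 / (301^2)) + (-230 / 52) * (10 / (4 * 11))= -115077966875 / 114478712348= -1.01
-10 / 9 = -1.11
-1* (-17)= 17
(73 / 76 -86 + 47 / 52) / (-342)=41563 / 168948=0.25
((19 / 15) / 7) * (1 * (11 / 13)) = 209 / 1365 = 0.15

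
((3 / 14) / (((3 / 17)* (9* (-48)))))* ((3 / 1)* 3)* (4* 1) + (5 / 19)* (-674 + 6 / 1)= -561443 / 3192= -175.89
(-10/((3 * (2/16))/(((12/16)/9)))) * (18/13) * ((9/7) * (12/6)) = -720/91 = -7.91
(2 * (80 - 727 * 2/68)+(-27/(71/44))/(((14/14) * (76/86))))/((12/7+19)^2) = 110462807/482166325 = 0.23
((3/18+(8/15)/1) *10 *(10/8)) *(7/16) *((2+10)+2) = 1715/32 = 53.59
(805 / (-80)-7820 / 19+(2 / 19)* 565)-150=-155699 / 304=-512.17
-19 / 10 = -1.90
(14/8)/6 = 7/24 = 0.29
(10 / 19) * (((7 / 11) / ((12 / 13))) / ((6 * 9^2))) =455 / 609444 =0.00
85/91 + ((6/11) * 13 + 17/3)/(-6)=-21481/18018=-1.19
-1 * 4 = -4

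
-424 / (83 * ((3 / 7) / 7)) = -20776 / 249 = -83.44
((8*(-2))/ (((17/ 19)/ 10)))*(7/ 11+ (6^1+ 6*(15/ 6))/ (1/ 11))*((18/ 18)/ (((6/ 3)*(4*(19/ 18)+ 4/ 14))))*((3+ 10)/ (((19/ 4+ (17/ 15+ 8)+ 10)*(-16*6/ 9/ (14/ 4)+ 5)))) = -999165585600/ 780063581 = -1280.88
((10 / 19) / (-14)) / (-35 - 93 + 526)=-5 / 52934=-0.00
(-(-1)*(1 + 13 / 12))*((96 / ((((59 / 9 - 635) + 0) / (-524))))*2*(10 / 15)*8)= 1257600 / 707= 1778.78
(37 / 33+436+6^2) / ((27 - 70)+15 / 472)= -7369336 / 669273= -11.01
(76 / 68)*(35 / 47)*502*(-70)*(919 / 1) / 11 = -21475283900 / 8789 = -2443427.45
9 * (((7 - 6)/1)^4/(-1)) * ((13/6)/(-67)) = 39/134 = 0.29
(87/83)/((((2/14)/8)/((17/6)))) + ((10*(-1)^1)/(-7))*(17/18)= 167.66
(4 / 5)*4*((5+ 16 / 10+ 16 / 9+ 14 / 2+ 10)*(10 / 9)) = 90.23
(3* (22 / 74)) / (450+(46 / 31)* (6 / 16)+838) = 4092 / 5911897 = 0.00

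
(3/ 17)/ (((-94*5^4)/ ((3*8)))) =-36/ 499375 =-0.00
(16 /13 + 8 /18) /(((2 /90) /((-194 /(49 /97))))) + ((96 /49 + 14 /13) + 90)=-18382376 /637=-28857.73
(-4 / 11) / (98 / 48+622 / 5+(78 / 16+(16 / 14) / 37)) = -0.00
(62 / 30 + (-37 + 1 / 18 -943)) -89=-96019 / 90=-1066.88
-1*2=-2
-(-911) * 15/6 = 4555/2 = 2277.50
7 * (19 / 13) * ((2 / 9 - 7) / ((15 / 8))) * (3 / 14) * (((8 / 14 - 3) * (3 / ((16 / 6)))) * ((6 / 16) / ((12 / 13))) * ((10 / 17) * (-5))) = -25.87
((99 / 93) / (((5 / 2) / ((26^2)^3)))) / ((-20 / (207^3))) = -45210058439131872 / 775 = -58335559276299.19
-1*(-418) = 418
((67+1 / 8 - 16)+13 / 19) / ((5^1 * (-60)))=-105 / 608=-0.17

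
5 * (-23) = -115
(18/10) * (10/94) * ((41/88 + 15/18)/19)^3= 40353607/659064519168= 0.00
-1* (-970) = 970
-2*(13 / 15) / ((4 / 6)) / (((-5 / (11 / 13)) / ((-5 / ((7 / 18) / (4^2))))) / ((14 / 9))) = -704 / 5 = -140.80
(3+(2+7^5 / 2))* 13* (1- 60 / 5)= -2404831 / 2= -1202415.50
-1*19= -19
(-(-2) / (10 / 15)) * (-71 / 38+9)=813 / 38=21.39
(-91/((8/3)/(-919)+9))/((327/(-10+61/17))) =83629/421685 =0.20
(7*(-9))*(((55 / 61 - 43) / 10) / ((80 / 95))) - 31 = 346417 / 1220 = 283.95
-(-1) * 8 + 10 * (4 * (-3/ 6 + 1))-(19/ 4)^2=87/ 16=5.44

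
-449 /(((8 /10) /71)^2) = -56585225 /16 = -3536576.56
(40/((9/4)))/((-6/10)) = -800/27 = -29.63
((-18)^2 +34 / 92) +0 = 14921 / 46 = 324.37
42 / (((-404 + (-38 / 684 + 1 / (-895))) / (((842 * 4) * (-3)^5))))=553762046880 / 6509353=85071.75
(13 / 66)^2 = 169 / 4356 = 0.04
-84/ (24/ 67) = -469/ 2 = -234.50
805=805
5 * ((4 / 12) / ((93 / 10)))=50 / 279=0.18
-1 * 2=-2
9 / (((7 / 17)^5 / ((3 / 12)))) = 12778713 / 67228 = 190.08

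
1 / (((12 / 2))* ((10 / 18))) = 3 / 10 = 0.30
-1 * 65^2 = -4225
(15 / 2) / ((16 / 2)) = 15 / 16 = 0.94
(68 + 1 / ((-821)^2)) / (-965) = -45834789 / 650449565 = -0.07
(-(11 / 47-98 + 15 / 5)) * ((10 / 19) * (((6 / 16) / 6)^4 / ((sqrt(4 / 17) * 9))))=11135 * sqrt(17) / 263356416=0.00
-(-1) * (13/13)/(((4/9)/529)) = 4761/4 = 1190.25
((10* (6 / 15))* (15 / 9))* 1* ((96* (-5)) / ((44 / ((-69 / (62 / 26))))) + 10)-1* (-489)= 2721247 / 1023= 2660.07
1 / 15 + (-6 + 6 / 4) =-133 / 30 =-4.43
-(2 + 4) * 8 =-48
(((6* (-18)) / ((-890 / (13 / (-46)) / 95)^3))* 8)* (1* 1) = -406869021 / 17154715646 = -0.02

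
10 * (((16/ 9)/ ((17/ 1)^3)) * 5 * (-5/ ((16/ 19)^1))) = -4750/ 44217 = -0.11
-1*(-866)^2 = -749956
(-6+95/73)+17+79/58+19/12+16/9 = 1297475/76212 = 17.02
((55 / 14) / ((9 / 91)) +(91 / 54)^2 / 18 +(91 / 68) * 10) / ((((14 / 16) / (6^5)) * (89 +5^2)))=760412432 / 183141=4152.06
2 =2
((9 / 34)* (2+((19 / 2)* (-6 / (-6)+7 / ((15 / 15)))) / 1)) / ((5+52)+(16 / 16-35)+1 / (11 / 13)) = 0.85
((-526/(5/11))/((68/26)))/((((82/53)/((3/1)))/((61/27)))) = -121589897/62730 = -1938.31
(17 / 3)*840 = 4760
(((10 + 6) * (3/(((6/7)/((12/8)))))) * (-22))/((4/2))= -924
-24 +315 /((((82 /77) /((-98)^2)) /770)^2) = 25533936024639925656 /1681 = 15189729937322977.78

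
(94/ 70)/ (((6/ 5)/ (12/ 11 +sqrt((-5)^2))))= 3149/ 462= 6.82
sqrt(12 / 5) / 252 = sqrt(15) / 630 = 0.01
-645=-645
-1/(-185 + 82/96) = 48/8839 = 0.01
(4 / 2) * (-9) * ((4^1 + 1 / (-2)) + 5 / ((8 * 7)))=-1809 / 28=-64.61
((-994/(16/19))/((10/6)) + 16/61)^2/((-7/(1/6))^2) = 2984010950041/10502150400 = 284.13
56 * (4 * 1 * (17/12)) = 317.33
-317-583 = -900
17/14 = 1.21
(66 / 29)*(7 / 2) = 231 / 29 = 7.97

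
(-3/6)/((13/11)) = -11/26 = -0.42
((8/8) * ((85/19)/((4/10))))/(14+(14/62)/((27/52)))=355725/459116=0.77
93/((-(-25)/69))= 256.68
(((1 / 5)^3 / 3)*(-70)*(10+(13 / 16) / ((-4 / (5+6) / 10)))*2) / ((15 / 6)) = 1.84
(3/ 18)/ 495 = 1/ 2970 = 0.00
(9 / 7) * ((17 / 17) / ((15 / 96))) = 288 / 35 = 8.23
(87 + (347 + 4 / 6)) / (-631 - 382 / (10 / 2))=-6520 / 10611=-0.61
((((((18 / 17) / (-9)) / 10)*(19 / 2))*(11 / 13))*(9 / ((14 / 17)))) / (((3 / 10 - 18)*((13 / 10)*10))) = 627 / 139594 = 0.00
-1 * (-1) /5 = 1 /5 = 0.20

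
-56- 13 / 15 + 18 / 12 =-1661 / 30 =-55.37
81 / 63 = 9 / 7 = 1.29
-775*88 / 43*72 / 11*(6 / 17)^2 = -16070400 / 12427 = -1293.18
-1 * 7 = -7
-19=-19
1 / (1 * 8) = 0.12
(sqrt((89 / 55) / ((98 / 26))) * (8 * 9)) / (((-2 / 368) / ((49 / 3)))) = -30912 * sqrt(63635) / 55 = -141779.17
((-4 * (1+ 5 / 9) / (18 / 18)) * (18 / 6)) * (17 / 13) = -952 / 39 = -24.41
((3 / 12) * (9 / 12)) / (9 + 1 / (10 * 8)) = 0.02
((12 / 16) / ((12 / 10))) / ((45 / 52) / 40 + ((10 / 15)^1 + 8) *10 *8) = 780 / 865307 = 0.00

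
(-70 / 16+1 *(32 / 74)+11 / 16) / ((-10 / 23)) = 44321 / 5920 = 7.49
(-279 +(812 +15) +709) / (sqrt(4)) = 1257 / 2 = 628.50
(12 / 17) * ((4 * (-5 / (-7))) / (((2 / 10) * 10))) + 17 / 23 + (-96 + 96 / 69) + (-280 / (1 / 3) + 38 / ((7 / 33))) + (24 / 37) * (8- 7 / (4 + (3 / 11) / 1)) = -3567789341 / 4759643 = -749.59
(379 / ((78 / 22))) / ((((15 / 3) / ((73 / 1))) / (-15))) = -304337 / 13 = -23410.54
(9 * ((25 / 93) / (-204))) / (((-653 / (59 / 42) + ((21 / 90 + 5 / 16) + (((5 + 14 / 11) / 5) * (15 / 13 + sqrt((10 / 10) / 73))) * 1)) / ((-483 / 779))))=-418208329575635098500 / 26324349508824100873038253 - 15527878742376000 * sqrt(73) / 26324349508824100873038253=-0.00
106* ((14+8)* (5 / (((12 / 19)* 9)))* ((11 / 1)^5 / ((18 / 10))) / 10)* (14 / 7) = 8919809635 / 243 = 36707035.53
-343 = -343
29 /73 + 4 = 321 /73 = 4.40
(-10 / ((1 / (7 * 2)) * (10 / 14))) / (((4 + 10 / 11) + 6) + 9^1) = -9.84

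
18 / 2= 9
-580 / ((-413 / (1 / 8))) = 145 / 826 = 0.18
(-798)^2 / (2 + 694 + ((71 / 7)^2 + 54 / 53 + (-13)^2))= 413444997 / 629056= 657.25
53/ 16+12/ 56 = 395/ 112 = 3.53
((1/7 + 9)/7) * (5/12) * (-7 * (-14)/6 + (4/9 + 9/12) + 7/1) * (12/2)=80.09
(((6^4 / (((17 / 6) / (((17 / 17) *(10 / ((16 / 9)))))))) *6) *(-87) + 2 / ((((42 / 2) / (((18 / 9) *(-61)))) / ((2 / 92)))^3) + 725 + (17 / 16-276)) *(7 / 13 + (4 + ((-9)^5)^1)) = 2256106439426568025415 / 28459391688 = 79274584086.70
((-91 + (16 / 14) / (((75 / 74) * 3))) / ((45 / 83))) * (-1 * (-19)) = -225089941 / 70875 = -3175.87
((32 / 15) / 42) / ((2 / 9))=0.23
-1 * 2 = -2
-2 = -2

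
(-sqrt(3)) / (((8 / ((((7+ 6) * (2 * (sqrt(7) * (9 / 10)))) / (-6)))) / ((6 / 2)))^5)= 1074299537493 * sqrt(21) / 3276800000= 1502.40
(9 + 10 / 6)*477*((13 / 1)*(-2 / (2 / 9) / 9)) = -66144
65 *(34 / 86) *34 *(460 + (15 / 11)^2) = 2099599450 / 5203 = 403536.32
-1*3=-3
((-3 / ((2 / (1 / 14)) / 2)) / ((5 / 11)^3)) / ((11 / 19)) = -6897 / 1750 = -3.94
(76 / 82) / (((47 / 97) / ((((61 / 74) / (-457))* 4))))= -449692 / 32583643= -0.01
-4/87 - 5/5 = -91/87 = -1.05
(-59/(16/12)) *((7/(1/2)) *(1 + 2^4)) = -21063/2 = -10531.50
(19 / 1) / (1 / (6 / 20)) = 57 / 10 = 5.70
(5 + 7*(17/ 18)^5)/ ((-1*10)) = -19386839/ 18895680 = -1.03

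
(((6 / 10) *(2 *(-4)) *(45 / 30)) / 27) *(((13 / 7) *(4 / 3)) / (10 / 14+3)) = -8 / 45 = -0.18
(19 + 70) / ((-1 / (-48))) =4272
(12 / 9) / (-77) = -4 / 231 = -0.02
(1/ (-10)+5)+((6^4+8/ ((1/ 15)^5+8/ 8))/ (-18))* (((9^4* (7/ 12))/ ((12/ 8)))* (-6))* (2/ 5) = 105274595888/ 237305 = 443625.70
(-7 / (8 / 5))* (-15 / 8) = 525 / 64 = 8.20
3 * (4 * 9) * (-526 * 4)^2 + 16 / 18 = 4302865160 / 9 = 478096128.89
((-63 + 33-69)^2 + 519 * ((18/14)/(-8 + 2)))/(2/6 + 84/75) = 10174275/1526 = 6667.28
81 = 81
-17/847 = -0.02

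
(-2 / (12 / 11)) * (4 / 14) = -11 / 21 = -0.52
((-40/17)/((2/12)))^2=57600/289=199.31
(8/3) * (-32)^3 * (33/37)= -77934.70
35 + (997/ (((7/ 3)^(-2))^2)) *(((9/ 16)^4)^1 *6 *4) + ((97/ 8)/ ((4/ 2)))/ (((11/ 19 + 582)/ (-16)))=6441914781123/ 90677248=71042.24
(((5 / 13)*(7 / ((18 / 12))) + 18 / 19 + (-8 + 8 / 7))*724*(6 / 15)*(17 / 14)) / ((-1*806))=131350976 / 73162635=1.80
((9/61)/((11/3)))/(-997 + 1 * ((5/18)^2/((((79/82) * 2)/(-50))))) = -345546/8578890001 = -0.00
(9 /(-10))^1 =-9 /10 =-0.90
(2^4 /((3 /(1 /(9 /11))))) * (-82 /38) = -14.07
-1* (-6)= 6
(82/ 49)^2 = 6724/ 2401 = 2.80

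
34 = 34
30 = 30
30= 30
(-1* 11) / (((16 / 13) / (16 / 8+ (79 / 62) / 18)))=-330473 / 17856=-18.51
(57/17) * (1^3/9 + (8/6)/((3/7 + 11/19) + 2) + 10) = 180481/5100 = 35.39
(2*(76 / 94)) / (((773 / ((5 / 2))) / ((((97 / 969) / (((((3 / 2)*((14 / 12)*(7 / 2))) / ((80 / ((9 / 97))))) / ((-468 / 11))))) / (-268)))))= 782828800 / 66913091553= 0.01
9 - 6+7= 10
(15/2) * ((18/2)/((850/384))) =2592/85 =30.49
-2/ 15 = -0.13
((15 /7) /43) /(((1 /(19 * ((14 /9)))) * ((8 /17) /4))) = 1615 /129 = 12.52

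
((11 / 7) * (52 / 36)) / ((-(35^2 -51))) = -143 / 73962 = -0.00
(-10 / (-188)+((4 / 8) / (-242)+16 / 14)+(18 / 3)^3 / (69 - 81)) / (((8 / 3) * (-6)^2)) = -892041 / 5095552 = -0.18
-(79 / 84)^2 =-6241 / 7056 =-0.88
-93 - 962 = -1055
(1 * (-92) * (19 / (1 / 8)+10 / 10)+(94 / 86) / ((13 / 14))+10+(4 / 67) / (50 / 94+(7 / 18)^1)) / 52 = -102587947973 / 379286531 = -270.48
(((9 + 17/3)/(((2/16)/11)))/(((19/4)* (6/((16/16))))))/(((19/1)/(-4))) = -30976/3249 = -9.53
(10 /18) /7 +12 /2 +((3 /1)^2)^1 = 950 /63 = 15.08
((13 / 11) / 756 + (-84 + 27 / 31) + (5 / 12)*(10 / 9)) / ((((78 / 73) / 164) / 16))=-510260503576 / 2513511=-203007.07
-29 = -29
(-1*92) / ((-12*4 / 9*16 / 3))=3.23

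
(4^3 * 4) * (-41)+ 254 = -10242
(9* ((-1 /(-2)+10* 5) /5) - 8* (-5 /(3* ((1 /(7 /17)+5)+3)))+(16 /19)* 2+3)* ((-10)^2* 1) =40304590 /4161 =9686.27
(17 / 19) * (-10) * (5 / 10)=-85 / 19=-4.47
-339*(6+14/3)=-3616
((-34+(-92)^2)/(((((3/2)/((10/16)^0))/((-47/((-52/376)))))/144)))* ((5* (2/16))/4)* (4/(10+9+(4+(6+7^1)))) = 62072900/13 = 4774838.46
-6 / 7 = -0.86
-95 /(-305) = 19 /61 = 0.31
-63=-63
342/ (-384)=-57/ 64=-0.89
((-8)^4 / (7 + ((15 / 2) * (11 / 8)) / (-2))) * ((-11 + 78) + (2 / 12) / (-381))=10037559296 / 67437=148843.50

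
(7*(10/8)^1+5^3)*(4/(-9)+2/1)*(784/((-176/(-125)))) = 22938125/198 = 115849.12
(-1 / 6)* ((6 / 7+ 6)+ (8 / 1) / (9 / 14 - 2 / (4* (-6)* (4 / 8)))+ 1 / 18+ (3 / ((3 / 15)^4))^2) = -7530504725 / 12852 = -585940.30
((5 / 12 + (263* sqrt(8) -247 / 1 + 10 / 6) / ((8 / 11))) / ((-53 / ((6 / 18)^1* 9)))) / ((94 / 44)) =44473 / 4982 -95469* sqrt(2) / 4982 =-18.17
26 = 26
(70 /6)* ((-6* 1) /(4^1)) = -35 /2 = -17.50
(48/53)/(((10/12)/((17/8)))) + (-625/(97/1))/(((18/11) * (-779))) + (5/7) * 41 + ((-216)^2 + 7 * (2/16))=471189162384599/10092194280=46688.48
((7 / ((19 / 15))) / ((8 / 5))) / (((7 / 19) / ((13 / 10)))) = 195 / 16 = 12.19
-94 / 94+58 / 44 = 7 / 22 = 0.32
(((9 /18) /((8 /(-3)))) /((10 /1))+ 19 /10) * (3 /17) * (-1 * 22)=-9933 /1360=-7.30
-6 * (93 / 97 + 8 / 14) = -6234 / 679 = -9.18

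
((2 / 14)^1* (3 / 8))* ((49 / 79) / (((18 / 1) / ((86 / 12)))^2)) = 12943 / 2457216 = 0.01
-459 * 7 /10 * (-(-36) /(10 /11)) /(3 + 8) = -28917 /25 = -1156.68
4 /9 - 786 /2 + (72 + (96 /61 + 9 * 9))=-130652 /549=-237.98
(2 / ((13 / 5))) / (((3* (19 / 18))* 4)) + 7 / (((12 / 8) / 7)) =24251 / 741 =32.73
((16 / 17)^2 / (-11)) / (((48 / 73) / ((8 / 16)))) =-0.06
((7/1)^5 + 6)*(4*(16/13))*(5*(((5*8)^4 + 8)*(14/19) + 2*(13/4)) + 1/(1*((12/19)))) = 578478701394928/741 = 780673011329.19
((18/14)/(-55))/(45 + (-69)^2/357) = -51/127270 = -0.00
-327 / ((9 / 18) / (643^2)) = -270395646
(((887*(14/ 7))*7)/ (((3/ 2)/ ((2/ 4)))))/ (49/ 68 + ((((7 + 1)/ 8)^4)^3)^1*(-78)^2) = 844424/ 1241283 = 0.68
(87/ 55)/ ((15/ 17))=1.79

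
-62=-62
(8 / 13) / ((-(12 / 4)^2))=-8 / 117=-0.07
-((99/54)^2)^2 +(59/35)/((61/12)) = -30340967/2766960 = -10.97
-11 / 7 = -1.57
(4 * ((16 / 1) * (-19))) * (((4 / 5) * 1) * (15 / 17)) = -14592 / 17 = -858.35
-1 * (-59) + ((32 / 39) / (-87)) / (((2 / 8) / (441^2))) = -2743709 / 377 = -7277.74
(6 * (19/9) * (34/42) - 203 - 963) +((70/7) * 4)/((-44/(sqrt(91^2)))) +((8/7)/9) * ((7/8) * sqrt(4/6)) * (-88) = -858262/693 - 88 * sqrt(6)/27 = -1246.46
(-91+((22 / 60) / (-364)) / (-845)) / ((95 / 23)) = -22.03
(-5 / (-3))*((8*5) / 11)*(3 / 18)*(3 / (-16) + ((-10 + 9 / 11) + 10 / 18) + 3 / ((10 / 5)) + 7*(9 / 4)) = 334075 / 39204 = 8.52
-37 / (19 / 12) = -444 / 19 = -23.37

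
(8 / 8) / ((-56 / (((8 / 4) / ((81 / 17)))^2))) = -289 / 91854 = -0.00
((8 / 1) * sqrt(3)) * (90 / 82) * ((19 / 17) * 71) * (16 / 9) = 2145.46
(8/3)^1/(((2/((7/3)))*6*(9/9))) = 14/27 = 0.52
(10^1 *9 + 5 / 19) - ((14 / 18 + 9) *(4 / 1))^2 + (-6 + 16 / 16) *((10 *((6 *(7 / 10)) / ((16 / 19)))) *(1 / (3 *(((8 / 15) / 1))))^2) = -1210971257 / 787968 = -1536.83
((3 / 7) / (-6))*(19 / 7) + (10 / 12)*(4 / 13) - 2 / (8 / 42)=-19946 / 1911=-10.44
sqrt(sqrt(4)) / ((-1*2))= -sqrt(2) / 2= -0.71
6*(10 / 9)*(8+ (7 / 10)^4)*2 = 109.87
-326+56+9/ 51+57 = -3618/ 17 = -212.82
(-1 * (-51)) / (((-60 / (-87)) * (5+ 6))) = 1479 / 220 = 6.72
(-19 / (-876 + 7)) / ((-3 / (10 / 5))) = -38 / 2607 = -0.01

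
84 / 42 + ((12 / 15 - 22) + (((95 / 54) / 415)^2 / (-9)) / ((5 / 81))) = -214275817 / 11160180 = -19.20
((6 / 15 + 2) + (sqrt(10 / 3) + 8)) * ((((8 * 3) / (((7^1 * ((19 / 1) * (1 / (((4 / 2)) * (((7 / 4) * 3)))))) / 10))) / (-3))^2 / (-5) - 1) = -168532 / 1805 - 3241 * sqrt(30) / 1083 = -109.76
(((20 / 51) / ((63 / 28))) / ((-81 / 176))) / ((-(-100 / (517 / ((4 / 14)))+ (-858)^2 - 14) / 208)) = 1059874816 / 9904956472035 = 0.00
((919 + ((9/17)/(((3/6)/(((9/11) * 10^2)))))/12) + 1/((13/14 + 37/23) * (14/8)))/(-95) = -141541259/14514005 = -9.75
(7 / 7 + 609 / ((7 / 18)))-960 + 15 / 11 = 6692 / 11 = 608.36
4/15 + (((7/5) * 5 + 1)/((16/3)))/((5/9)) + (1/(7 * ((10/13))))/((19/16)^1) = 12461/3990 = 3.12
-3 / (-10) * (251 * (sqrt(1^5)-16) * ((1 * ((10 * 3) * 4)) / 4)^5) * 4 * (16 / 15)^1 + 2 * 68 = -117106559864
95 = 95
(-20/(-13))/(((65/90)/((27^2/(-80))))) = -19.41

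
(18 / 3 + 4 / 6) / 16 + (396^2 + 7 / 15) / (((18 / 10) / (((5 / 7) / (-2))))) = -23522155 / 756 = -31113.96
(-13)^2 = 169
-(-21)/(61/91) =1911/61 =31.33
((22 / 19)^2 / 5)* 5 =484 / 361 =1.34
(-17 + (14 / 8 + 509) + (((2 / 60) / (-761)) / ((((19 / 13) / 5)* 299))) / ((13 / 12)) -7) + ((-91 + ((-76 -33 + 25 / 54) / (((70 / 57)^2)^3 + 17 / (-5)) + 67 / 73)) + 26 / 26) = -20882591168922562619645 / 6571221939513659324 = -3177.89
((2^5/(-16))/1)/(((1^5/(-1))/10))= 20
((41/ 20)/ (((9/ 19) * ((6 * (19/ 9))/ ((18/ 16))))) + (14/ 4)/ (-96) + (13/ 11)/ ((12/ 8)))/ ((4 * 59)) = 1999/ 415360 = 0.00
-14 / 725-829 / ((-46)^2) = -630649 / 1534100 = -0.41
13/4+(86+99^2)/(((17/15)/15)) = 8898521/68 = 130860.60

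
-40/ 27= -1.48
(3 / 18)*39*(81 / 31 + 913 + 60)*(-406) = -79813916 / 31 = -2574642.45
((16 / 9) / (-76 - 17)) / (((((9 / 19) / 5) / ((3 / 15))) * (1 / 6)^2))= -1216 / 837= -1.45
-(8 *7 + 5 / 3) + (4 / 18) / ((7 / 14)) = -515 / 9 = -57.22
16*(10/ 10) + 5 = 21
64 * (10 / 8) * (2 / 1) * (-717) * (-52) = 5965440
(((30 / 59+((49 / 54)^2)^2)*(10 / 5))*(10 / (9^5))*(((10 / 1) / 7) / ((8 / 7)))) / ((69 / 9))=14880373475 / 227115188743536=0.00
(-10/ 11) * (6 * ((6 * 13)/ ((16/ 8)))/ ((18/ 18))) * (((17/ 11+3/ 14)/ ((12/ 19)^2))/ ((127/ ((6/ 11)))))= -19077045/ 4733036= -4.03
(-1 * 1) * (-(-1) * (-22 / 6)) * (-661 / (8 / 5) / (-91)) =36355 / 2184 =16.65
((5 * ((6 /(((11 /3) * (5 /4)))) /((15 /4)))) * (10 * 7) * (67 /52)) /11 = 22512 /1573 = 14.31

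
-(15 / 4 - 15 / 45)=-41 / 12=-3.42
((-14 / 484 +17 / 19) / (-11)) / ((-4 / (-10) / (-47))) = 935535 / 101156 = 9.25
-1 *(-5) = 5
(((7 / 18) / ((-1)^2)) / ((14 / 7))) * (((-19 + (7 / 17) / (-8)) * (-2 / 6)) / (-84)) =-2591 / 176256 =-0.01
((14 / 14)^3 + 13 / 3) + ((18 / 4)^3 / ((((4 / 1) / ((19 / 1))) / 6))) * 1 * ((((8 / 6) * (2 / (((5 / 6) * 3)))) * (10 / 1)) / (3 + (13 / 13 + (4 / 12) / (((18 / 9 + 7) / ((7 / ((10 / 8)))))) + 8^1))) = 5622839 / 2472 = 2274.61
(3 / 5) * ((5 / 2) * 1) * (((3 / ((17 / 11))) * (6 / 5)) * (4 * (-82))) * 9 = -876744 / 85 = -10314.64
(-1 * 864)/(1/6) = -5184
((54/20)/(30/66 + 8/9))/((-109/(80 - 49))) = -82863/144970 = -0.57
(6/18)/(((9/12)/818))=3272/9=363.56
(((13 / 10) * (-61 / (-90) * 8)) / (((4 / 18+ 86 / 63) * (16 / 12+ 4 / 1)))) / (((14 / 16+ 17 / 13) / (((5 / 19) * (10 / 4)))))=216489 / 862600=0.25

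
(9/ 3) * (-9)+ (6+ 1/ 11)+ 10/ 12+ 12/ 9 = -1237/ 66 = -18.74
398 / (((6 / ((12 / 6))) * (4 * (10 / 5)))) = 199 / 12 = 16.58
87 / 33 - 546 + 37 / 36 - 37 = -229417 / 396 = -579.34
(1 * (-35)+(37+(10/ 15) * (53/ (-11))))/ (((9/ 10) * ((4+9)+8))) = -400/ 6237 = -0.06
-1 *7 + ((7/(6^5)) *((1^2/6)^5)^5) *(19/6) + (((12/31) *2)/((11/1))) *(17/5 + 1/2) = -15210327824625896490220161587/2261586198743102251314708480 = -6.73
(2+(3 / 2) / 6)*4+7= 16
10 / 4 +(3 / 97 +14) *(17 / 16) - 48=-47479 / 1552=-30.59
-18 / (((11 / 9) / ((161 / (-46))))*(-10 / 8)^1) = -2268 / 55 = -41.24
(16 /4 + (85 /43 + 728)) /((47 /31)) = 978391 /2021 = 484.11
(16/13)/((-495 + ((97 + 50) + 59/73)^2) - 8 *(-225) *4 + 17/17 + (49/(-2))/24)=4092672/94944678803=0.00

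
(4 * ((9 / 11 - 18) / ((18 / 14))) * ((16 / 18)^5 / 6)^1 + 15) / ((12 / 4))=6531821 / 1948617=3.35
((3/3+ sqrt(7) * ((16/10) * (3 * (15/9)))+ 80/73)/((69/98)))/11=4998/18469+ 784 * sqrt(7)/759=3.00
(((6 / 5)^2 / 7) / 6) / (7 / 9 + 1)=27 / 1400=0.02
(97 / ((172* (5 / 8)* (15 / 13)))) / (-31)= -2522 / 99975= -0.03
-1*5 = -5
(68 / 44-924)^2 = 102961609 / 121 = 850922.39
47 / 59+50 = 2997 / 59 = 50.80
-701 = -701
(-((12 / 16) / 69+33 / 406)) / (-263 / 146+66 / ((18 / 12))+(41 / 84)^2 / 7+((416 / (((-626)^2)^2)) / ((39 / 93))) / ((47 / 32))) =-99971801768091450204 / 45817247110959439433189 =-0.00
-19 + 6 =-13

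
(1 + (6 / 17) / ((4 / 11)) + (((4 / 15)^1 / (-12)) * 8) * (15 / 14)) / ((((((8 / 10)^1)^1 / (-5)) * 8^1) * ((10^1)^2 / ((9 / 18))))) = -1271 / 182784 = -0.01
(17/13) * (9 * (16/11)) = 2448/143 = 17.12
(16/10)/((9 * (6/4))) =16/135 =0.12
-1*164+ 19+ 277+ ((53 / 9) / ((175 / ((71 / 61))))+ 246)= 36320113 / 96075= 378.04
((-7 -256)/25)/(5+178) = -263/4575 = -0.06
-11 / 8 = -1.38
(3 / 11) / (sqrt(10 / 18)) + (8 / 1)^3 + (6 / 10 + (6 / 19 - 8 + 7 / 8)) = 9* sqrt(5) / 55 + 384401 / 760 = 506.16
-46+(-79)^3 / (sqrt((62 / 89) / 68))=-493039 * sqrt(93806) / 31-46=-4871233.97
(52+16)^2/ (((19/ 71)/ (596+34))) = 10885869.47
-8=-8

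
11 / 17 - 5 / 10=5 / 34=0.15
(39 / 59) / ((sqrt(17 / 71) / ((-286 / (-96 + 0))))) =1859 * sqrt(1207) / 16048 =4.02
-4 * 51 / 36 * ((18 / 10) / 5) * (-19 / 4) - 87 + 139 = 6169 / 100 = 61.69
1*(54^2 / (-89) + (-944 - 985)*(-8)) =1370532 / 89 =15399.24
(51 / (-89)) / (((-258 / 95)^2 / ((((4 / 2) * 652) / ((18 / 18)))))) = -50016550 / 493683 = -101.31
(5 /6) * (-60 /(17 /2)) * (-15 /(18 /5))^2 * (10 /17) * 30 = -1562500 /867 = -1802.19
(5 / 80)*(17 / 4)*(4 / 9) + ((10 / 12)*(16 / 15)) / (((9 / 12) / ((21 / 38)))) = 235 / 304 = 0.77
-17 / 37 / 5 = -17 / 185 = -0.09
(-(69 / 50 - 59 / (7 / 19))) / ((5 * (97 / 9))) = 2.95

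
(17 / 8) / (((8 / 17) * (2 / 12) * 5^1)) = 867 / 160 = 5.42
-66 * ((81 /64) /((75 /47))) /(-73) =41877 /58400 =0.72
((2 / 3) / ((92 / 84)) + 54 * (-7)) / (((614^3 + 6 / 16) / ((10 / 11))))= -138880 / 93701300363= -0.00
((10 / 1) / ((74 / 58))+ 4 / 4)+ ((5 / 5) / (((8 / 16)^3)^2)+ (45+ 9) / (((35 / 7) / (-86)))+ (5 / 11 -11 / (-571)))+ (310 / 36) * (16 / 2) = -8226150997 / 10457865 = -786.60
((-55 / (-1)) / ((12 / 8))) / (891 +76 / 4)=11 / 273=0.04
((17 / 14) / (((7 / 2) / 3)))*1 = 51 / 49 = 1.04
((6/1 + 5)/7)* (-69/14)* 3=-2277/98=-23.23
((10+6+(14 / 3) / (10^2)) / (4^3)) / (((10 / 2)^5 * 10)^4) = 0.00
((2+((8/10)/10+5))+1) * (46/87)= 9292/2175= 4.27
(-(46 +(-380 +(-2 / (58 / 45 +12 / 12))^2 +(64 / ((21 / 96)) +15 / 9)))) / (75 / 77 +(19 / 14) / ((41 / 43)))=7836950330 / 481765299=16.27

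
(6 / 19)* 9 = 54 / 19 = 2.84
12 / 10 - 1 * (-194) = 195.20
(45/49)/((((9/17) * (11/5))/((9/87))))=1275/15631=0.08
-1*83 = -83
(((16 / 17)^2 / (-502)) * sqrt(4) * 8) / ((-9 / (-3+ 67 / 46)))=-72704 / 15015573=-0.00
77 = 77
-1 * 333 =-333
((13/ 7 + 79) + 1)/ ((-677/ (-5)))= 2865/ 4739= 0.60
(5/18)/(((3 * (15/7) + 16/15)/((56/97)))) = 4900/229017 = 0.02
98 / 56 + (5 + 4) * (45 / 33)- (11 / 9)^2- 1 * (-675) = 2450353 / 3564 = 687.53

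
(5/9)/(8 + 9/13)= 65/1017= 0.06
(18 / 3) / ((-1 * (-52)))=3 / 26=0.12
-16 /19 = -0.84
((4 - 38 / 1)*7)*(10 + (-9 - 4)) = 714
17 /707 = 0.02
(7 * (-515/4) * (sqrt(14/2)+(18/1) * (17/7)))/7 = -78795/14-515 * sqrt(7)/4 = -5968.85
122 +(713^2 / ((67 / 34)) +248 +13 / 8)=258349.92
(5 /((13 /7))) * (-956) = -33460 /13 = -2573.85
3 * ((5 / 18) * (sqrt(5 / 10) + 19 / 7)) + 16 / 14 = 5 * sqrt(2) / 12 + 143 / 42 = 3.99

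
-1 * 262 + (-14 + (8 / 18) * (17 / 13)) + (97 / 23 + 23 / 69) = -728906 / 2691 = -270.87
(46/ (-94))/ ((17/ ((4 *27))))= -2484/ 799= -3.11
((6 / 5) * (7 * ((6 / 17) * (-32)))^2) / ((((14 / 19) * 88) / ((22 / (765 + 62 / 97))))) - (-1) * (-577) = -61564538407 / 107315815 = -573.68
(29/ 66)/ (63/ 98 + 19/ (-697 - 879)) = 159964/ 229647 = 0.70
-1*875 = -875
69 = 69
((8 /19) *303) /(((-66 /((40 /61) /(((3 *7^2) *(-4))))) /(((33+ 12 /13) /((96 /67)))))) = 33835 /662948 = 0.05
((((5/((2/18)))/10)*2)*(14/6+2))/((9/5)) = 65/3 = 21.67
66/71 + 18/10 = 969/355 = 2.73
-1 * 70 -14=-84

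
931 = 931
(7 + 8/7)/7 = 57/49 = 1.16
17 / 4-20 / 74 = 589 / 148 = 3.98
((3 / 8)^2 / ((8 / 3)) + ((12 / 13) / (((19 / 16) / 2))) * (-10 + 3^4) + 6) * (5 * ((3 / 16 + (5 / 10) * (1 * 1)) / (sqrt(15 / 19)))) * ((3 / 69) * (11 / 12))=197964349 * sqrt(285) / 186155008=17.95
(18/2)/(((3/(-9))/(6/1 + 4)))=-270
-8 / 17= -0.47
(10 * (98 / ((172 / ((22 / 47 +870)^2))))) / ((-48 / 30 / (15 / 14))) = -274606458000 / 94987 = -2890989.90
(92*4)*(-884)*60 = -19518720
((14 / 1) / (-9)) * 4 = -6.22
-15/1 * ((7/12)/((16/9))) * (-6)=29.53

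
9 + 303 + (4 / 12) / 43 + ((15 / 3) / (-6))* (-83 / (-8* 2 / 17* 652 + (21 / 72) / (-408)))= 241762391791 / 775140231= 311.90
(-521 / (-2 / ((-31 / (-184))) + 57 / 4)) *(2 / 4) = -32302 / 295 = -109.50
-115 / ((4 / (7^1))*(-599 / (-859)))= -691495 / 2396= -288.60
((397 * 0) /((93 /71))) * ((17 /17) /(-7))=0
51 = 51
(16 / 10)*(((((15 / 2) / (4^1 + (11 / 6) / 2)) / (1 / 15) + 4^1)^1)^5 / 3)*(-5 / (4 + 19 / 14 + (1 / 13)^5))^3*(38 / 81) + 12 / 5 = -2818901736627498365585818246461823692716 / 987228001277426907626738963968035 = -2855370.53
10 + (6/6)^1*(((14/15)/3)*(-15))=16/3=5.33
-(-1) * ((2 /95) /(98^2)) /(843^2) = 1 /324190967310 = 0.00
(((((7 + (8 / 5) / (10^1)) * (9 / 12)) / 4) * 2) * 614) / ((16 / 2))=164859 / 800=206.07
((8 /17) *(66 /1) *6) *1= 3168 /17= 186.35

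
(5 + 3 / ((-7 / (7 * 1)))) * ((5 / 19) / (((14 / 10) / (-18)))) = -900 / 133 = -6.77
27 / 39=9 / 13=0.69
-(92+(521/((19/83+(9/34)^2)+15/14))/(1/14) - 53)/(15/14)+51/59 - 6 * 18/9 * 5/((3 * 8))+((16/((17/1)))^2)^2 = -136200890006235965/27213507615846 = -5004.90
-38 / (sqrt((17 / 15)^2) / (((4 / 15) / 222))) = -76 / 1887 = -0.04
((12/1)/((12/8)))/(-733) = -8/733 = -0.01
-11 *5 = -55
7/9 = 0.78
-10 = -10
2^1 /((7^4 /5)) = 10 /2401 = 0.00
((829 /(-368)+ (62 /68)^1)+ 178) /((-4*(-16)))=2.76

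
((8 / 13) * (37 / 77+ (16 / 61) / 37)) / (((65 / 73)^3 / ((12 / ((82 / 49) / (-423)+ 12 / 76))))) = 178043206179611808 / 5373349514872625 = 33.13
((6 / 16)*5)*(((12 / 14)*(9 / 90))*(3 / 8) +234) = 196587 / 448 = 438.81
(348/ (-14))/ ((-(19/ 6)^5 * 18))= 75168/ 17332693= 0.00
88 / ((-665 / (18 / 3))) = -528 / 665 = -0.79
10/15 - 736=-2206/3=-735.33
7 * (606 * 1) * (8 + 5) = 55146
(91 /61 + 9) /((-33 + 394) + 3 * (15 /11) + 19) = 1408 /51545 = 0.03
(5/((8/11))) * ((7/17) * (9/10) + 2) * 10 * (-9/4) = -199485/544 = -366.70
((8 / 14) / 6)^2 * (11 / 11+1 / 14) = 0.01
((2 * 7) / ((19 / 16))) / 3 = 224 / 57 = 3.93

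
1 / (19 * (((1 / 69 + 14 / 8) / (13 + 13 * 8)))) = 32292 / 9253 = 3.49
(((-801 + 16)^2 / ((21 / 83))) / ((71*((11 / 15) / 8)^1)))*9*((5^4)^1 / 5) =2301600375000 / 5467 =420998788.18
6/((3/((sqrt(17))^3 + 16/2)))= 16 + 34 * sqrt(17)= 156.19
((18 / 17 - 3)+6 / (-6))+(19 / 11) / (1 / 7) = 1711 / 187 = 9.15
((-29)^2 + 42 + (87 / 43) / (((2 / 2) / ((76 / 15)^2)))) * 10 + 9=6036163 / 645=9358.39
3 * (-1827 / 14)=-783 / 2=-391.50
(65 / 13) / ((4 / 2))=5 / 2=2.50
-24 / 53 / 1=-24 / 53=-0.45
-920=-920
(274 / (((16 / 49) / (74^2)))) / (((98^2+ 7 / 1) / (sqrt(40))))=1312871 * sqrt(10) / 1373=3023.79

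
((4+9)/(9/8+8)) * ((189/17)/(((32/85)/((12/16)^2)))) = 110565/4672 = 23.67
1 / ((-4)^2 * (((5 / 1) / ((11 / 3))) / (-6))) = -11 / 40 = -0.28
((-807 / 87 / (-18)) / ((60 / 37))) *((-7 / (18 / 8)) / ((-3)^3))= 69671 / 1902690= 0.04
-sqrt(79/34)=-sqrt(2686)/34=-1.52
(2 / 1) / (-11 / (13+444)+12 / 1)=914 / 5473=0.17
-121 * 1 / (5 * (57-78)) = 121 / 105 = 1.15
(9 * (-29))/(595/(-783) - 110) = 204363/86725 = 2.36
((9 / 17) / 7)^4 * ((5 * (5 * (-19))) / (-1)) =3116475 / 200533921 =0.02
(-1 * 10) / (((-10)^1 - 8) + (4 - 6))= 0.50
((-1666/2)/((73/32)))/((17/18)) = -28224/73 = -386.63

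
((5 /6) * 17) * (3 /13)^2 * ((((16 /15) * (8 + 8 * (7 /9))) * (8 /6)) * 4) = 61.04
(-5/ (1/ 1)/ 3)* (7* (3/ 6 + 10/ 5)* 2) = -175/ 3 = -58.33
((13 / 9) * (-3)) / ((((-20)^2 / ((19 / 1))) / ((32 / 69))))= -494 / 5175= -0.10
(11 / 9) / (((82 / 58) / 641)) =204479 / 369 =554.14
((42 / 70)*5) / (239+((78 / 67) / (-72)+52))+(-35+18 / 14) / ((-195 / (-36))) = -661451772 / 106447705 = -6.21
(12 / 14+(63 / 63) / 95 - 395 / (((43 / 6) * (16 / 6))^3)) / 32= 2744544421 / 108282173440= 0.03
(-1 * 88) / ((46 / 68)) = -2992 / 23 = -130.09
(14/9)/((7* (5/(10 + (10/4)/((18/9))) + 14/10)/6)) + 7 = 641/83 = 7.72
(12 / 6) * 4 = 8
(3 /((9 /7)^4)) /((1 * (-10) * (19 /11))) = -0.06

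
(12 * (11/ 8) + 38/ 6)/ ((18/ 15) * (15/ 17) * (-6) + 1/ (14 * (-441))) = -2396541/ 666809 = -3.59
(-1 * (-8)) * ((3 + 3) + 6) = 96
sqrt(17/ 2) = 2.92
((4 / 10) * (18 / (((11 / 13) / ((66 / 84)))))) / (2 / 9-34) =-1053 / 5320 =-0.20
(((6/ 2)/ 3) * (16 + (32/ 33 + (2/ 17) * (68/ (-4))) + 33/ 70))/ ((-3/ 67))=-2389823/ 6930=-344.85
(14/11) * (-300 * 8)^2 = 80640000/11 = 7330909.09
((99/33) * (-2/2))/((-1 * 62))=3/62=0.05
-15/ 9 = -5/ 3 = -1.67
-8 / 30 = -4 / 15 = -0.27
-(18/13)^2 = -324/169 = -1.92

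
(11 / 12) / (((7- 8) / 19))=-209 / 12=-17.42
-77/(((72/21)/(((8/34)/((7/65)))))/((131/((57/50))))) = -16391375/2907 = -5638.59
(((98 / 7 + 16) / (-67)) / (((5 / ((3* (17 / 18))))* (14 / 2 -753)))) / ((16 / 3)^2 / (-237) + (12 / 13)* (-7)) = -471393 / 9121715000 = -0.00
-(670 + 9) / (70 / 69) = -669.30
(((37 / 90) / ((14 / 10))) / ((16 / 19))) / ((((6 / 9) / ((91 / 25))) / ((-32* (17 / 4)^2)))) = -2641171 / 2400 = -1100.49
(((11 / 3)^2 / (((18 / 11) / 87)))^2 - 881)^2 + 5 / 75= 11060511772720724477 / 42515280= 260153802885.00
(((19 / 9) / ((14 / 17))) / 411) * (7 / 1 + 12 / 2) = 4199 / 51786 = 0.08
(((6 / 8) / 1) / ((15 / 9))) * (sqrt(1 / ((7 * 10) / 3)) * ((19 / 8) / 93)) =57 * sqrt(210) / 347200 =0.00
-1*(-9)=9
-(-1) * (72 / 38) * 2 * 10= 720 / 19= 37.89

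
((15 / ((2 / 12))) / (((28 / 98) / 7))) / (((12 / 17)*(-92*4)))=-12495 / 1472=-8.49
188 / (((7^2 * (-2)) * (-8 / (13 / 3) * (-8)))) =-611 / 4704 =-0.13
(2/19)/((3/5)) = 10/57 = 0.18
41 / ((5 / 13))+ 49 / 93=49814 / 465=107.13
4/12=1/3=0.33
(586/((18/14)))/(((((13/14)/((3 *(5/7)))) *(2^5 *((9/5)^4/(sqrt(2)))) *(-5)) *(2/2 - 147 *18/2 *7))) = 0.00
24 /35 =0.69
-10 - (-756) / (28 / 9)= 233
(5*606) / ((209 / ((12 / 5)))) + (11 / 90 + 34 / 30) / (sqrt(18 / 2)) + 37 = 4074967 / 56430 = 72.21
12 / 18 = 0.67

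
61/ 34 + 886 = 30185/ 34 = 887.79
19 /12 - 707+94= -7337 /12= -611.42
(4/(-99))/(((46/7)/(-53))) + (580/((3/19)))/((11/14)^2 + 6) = 1640341654/2953269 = 555.43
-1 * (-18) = 18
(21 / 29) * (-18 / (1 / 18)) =-6804 / 29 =-234.62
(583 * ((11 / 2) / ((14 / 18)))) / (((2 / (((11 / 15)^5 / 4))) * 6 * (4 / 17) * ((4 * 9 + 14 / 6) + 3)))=17557941071 / 9374400000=1.87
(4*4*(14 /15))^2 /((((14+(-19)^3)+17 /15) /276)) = -2308096 /256645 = -8.99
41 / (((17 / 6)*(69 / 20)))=4.19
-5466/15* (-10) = 3644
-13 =-13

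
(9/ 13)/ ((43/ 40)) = 360/ 559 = 0.64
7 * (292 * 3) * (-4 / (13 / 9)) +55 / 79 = -17438693 / 1027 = -16980.23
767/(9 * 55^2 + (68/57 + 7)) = 43719/1552292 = 0.03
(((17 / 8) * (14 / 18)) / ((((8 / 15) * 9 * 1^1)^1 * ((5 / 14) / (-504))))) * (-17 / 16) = 99127 / 192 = 516.29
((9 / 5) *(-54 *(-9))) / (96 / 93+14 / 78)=5288166 / 7325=721.93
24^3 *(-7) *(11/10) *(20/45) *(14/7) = -473088/5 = -94617.60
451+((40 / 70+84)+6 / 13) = 48779 / 91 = 536.03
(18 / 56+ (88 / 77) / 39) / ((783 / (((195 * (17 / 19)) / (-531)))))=-32555 / 221191236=-0.00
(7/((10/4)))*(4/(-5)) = -56/25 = -2.24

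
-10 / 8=-5 / 4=-1.25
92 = 92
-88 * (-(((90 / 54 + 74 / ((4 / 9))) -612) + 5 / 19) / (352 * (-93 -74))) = 50567 / 76152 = 0.66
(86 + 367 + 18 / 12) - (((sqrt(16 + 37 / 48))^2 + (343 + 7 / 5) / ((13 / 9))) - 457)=2047651 / 3120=656.30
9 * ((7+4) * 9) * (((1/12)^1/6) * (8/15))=33/5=6.60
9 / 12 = 3 / 4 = 0.75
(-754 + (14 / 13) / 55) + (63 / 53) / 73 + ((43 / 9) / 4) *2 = -37423960417 / 49794030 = -751.58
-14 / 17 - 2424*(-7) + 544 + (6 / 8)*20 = 297945 / 17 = 17526.18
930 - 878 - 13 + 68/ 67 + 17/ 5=14544/ 335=43.41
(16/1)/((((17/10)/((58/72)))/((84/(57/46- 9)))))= -213440/2601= -82.06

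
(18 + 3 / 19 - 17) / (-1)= -22 / 19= -1.16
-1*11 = -11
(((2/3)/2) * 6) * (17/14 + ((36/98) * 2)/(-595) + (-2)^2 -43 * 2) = -4710687/29155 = -161.57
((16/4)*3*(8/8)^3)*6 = 72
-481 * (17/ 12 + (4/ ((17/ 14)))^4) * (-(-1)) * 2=-57447662129/ 501126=-114637.16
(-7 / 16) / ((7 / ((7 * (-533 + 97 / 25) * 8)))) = 46298 / 25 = 1851.92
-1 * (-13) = 13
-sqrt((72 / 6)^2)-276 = -288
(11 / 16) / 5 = 11 / 80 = 0.14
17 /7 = 2.43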